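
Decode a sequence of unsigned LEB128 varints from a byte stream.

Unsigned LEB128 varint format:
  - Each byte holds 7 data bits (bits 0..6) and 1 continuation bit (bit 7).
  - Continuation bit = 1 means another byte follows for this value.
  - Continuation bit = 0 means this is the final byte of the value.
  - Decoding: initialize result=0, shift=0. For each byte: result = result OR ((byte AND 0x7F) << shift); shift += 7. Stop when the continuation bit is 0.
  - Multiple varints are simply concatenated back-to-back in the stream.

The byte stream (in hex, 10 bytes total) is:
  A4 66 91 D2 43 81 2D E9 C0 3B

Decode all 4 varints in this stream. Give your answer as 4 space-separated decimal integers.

  byte[0]=0xA4 cont=1 payload=0x24=36: acc |= 36<<0 -> acc=36 shift=7
  byte[1]=0x66 cont=0 payload=0x66=102: acc |= 102<<7 -> acc=13092 shift=14 [end]
Varint 1: bytes[0:2] = A4 66 -> value 13092 (2 byte(s))
  byte[2]=0x91 cont=1 payload=0x11=17: acc |= 17<<0 -> acc=17 shift=7
  byte[3]=0xD2 cont=1 payload=0x52=82: acc |= 82<<7 -> acc=10513 shift=14
  byte[4]=0x43 cont=0 payload=0x43=67: acc |= 67<<14 -> acc=1108241 shift=21 [end]
Varint 2: bytes[2:5] = 91 D2 43 -> value 1108241 (3 byte(s))
  byte[5]=0x81 cont=1 payload=0x01=1: acc |= 1<<0 -> acc=1 shift=7
  byte[6]=0x2D cont=0 payload=0x2D=45: acc |= 45<<7 -> acc=5761 shift=14 [end]
Varint 3: bytes[5:7] = 81 2D -> value 5761 (2 byte(s))
  byte[7]=0xE9 cont=1 payload=0x69=105: acc |= 105<<0 -> acc=105 shift=7
  byte[8]=0xC0 cont=1 payload=0x40=64: acc |= 64<<7 -> acc=8297 shift=14
  byte[9]=0x3B cont=0 payload=0x3B=59: acc |= 59<<14 -> acc=974953 shift=21 [end]
Varint 4: bytes[7:10] = E9 C0 3B -> value 974953 (3 byte(s))

Answer: 13092 1108241 5761 974953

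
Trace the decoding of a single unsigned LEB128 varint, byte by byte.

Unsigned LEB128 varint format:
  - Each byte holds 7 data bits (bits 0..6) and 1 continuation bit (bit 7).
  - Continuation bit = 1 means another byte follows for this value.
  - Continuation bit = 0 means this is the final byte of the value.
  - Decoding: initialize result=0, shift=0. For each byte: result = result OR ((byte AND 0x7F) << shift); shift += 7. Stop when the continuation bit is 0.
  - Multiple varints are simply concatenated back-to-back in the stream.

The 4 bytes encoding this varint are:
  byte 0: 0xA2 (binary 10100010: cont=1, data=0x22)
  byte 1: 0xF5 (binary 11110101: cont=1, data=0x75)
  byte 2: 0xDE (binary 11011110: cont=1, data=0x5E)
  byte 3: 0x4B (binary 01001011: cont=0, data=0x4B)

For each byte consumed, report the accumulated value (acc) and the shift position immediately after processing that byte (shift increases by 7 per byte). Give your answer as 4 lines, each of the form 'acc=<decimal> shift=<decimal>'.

byte 0=0xA2: payload=0x22=34, contrib = 34<<0 = 34; acc -> 34, shift -> 7
byte 1=0xF5: payload=0x75=117, contrib = 117<<7 = 14976; acc -> 15010, shift -> 14
byte 2=0xDE: payload=0x5E=94, contrib = 94<<14 = 1540096; acc -> 1555106, shift -> 21
byte 3=0x4B: payload=0x4B=75, contrib = 75<<21 = 157286400; acc -> 158841506, shift -> 28

Answer: acc=34 shift=7
acc=15010 shift=14
acc=1555106 shift=21
acc=158841506 shift=28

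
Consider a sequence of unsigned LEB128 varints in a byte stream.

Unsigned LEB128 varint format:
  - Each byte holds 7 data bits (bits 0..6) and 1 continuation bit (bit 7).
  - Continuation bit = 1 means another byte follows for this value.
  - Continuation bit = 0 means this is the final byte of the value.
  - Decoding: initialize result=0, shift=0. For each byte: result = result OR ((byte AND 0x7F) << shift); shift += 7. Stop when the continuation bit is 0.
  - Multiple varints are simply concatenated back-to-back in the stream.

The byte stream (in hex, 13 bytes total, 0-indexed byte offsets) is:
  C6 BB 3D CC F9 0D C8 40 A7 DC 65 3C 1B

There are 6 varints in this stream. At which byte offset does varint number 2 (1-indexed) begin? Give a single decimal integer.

Answer: 3

Derivation:
  byte[0]=0xC6 cont=1 payload=0x46=70: acc |= 70<<0 -> acc=70 shift=7
  byte[1]=0xBB cont=1 payload=0x3B=59: acc |= 59<<7 -> acc=7622 shift=14
  byte[2]=0x3D cont=0 payload=0x3D=61: acc |= 61<<14 -> acc=1007046 shift=21 [end]
Varint 1: bytes[0:3] = C6 BB 3D -> value 1007046 (3 byte(s))
  byte[3]=0xCC cont=1 payload=0x4C=76: acc |= 76<<0 -> acc=76 shift=7
  byte[4]=0xF9 cont=1 payload=0x79=121: acc |= 121<<7 -> acc=15564 shift=14
  byte[5]=0x0D cont=0 payload=0x0D=13: acc |= 13<<14 -> acc=228556 shift=21 [end]
Varint 2: bytes[3:6] = CC F9 0D -> value 228556 (3 byte(s))
  byte[6]=0xC8 cont=1 payload=0x48=72: acc |= 72<<0 -> acc=72 shift=7
  byte[7]=0x40 cont=0 payload=0x40=64: acc |= 64<<7 -> acc=8264 shift=14 [end]
Varint 3: bytes[6:8] = C8 40 -> value 8264 (2 byte(s))
  byte[8]=0xA7 cont=1 payload=0x27=39: acc |= 39<<0 -> acc=39 shift=7
  byte[9]=0xDC cont=1 payload=0x5C=92: acc |= 92<<7 -> acc=11815 shift=14
  byte[10]=0x65 cont=0 payload=0x65=101: acc |= 101<<14 -> acc=1666599 shift=21 [end]
Varint 4: bytes[8:11] = A7 DC 65 -> value 1666599 (3 byte(s))
  byte[11]=0x3C cont=0 payload=0x3C=60: acc |= 60<<0 -> acc=60 shift=7 [end]
Varint 5: bytes[11:12] = 3C -> value 60 (1 byte(s))
  byte[12]=0x1B cont=0 payload=0x1B=27: acc |= 27<<0 -> acc=27 shift=7 [end]
Varint 6: bytes[12:13] = 1B -> value 27 (1 byte(s))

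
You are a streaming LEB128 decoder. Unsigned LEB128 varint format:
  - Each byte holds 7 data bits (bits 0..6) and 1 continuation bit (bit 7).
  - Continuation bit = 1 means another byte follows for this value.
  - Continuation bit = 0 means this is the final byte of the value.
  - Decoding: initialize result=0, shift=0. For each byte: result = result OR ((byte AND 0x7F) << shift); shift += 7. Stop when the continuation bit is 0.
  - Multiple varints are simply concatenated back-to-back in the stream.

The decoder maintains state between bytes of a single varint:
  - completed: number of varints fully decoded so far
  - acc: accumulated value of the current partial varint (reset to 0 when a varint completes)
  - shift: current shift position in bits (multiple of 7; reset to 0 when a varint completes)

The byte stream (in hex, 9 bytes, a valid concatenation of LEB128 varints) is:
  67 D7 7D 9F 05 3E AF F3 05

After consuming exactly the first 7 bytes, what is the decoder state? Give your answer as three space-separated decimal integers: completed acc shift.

byte[0]=0x67 cont=0 payload=0x67: varint #1 complete (value=103); reset -> completed=1 acc=0 shift=0
byte[1]=0xD7 cont=1 payload=0x57: acc |= 87<<0 -> completed=1 acc=87 shift=7
byte[2]=0x7D cont=0 payload=0x7D: varint #2 complete (value=16087); reset -> completed=2 acc=0 shift=0
byte[3]=0x9F cont=1 payload=0x1F: acc |= 31<<0 -> completed=2 acc=31 shift=7
byte[4]=0x05 cont=0 payload=0x05: varint #3 complete (value=671); reset -> completed=3 acc=0 shift=0
byte[5]=0x3E cont=0 payload=0x3E: varint #4 complete (value=62); reset -> completed=4 acc=0 shift=0
byte[6]=0xAF cont=1 payload=0x2F: acc |= 47<<0 -> completed=4 acc=47 shift=7

Answer: 4 47 7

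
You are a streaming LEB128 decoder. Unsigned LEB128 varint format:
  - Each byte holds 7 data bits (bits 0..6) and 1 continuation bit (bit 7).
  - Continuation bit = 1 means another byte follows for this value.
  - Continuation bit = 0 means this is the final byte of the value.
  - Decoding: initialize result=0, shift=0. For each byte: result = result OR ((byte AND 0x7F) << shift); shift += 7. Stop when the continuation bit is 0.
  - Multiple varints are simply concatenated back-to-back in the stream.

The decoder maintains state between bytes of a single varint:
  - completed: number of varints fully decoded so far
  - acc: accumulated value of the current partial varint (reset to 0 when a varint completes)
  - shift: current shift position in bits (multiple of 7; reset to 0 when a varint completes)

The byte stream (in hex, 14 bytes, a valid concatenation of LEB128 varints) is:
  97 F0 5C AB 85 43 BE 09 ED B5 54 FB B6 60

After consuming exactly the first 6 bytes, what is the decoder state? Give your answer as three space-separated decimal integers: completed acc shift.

Answer: 2 0 0

Derivation:
byte[0]=0x97 cont=1 payload=0x17: acc |= 23<<0 -> completed=0 acc=23 shift=7
byte[1]=0xF0 cont=1 payload=0x70: acc |= 112<<7 -> completed=0 acc=14359 shift=14
byte[2]=0x5C cont=0 payload=0x5C: varint #1 complete (value=1521687); reset -> completed=1 acc=0 shift=0
byte[3]=0xAB cont=1 payload=0x2B: acc |= 43<<0 -> completed=1 acc=43 shift=7
byte[4]=0x85 cont=1 payload=0x05: acc |= 5<<7 -> completed=1 acc=683 shift=14
byte[5]=0x43 cont=0 payload=0x43: varint #2 complete (value=1098411); reset -> completed=2 acc=0 shift=0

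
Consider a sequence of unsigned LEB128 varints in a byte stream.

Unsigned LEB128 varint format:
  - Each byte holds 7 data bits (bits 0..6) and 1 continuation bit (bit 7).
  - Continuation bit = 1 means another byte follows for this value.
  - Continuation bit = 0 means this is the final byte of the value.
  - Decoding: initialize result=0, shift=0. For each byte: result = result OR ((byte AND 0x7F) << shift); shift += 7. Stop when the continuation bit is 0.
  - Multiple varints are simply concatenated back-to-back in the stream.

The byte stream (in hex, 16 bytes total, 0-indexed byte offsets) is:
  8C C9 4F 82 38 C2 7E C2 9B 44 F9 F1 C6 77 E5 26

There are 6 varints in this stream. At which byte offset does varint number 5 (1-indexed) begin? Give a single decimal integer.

  byte[0]=0x8C cont=1 payload=0x0C=12: acc |= 12<<0 -> acc=12 shift=7
  byte[1]=0xC9 cont=1 payload=0x49=73: acc |= 73<<7 -> acc=9356 shift=14
  byte[2]=0x4F cont=0 payload=0x4F=79: acc |= 79<<14 -> acc=1303692 shift=21 [end]
Varint 1: bytes[0:3] = 8C C9 4F -> value 1303692 (3 byte(s))
  byte[3]=0x82 cont=1 payload=0x02=2: acc |= 2<<0 -> acc=2 shift=7
  byte[4]=0x38 cont=0 payload=0x38=56: acc |= 56<<7 -> acc=7170 shift=14 [end]
Varint 2: bytes[3:5] = 82 38 -> value 7170 (2 byte(s))
  byte[5]=0xC2 cont=1 payload=0x42=66: acc |= 66<<0 -> acc=66 shift=7
  byte[6]=0x7E cont=0 payload=0x7E=126: acc |= 126<<7 -> acc=16194 shift=14 [end]
Varint 3: bytes[5:7] = C2 7E -> value 16194 (2 byte(s))
  byte[7]=0xC2 cont=1 payload=0x42=66: acc |= 66<<0 -> acc=66 shift=7
  byte[8]=0x9B cont=1 payload=0x1B=27: acc |= 27<<7 -> acc=3522 shift=14
  byte[9]=0x44 cont=0 payload=0x44=68: acc |= 68<<14 -> acc=1117634 shift=21 [end]
Varint 4: bytes[7:10] = C2 9B 44 -> value 1117634 (3 byte(s))
  byte[10]=0xF9 cont=1 payload=0x79=121: acc |= 121<<0 -> acc=121 shift=7
  byte[11]=0xF1 cont=1 payload=0x71=113: acc |= 113<<7 -> acc=14585 shift=14
  byte[12]=0xC6 cont=1 payload=0x46=70: acc |= 70<<14 -> acc=1161465 shift=21
  byte[13]=0x77 cont=0 payload=0x77=119: acc |= 119<<21 -> acc=250722553 shift=28 [end]
Varint 5: bytes[10:14] = F9 F1 C6 77 -> value 250722553 (4 byte(s))
  byte[14]=0xE5 cont=1 payload=0x65=101: acc |= 101<<0 -> acc=101 shift=7
  byte[15]=0x26 cont=0 payload=0x26=38: acc |= 38<<7 -> acc=4965 shift=14 [end]
Varint 6: bytes[14:16] = E5 26 -> value 4965 (2 byte(s))

Answer: 10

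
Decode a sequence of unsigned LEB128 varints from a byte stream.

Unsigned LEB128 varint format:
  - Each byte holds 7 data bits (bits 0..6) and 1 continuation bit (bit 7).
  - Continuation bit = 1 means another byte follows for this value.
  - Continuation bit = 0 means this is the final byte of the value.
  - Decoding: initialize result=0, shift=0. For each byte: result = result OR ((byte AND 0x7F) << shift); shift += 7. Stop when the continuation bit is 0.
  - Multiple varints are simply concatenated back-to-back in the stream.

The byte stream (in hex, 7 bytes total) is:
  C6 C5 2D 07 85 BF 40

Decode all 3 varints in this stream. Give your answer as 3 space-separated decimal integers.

  byte[0]=0xC6 cont=1 payload=0x46=70: acc |= 70<<0 -> acc=70 shift=7
  byte[1]=0xC5 cont=1 payload=0x45=69: acc |= 69<<7 -> acc=8902 shift=14
  byte[2]=0x2D cont=0 payload=0x2D=45: acc |= 45<<14 -> acc=746182 shift=21 [end]
Varint 1: bytes[0:3] = C6 C5 2D -> value 746182 (3 byte(s))
  byte[3]=0x07 cont=0 payload=0x07=7: acc |= 7<<0 -> acc=7 shift=7 [end]
Varint 2: bytes[3:4] = 07 -> value 7 (1 byte(s))
  byte[4]=0x85 cont=1 payload=0x05=5: acc |= 5<<0 -> acc=5 shift=7
  byte[5]=0xBF cont=1 payload=0x3F=63: acc |= 63<<7 -> acc=8069 shift=14
  byte[6]=0x40 cont=0 payload=0x40=64: acc |= 64<<14 -> acc=1056645 shift=21 [end]
Varint 3: bytes[4:7] = 85 BF 40 -> value 1056645 (3 byte(s))

Answer: 746182 7 1056645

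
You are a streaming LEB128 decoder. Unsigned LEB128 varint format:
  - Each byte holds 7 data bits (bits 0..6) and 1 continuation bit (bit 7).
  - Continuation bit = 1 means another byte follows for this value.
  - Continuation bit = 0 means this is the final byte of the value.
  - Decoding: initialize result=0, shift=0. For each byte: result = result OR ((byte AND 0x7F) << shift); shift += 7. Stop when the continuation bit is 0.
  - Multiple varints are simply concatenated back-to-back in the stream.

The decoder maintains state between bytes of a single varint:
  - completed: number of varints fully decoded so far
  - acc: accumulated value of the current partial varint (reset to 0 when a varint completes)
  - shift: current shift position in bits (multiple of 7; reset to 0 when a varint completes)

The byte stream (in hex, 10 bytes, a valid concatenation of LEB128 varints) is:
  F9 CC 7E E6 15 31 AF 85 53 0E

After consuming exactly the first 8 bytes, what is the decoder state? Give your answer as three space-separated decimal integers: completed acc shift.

Answer: 3 687 14

Derivation:
byte[0]=0xF9 cont=1 payload=0x79: acc |= 121<<0 -> completed=0 acc=121 shift=7
byte[1]=0xCC cont=1 payload=0x4C: acc |= 76<<7 -> completed=0 acc=9849 shift=14
byte[2]=0x7E cont=0 payload=0x7E: varint #1 complete (value=2074233); reset -> completed=1 acc=0 shift=0
byte[3]=0xE6 cont=1 payload=0x66: acc |= 102<<0 -> completed=1 acc=102 shift=7
byte[4]=0x15 cont=0 payload=0x15: varint #2 complete (value=2790); reset -> completed=2 acc=0 shift=0
byte[5]=0x31 cont=0 payload=0x31: varint #3 complete (value=49); reset -> completed=3 acc=0 shift=0
byte[6]=0xAF cont=1 payload=0x2F: acc |= 47<<0 -> completed=3 acc=47 shift=7
byte[7]=0x85 cont=1 payload=0x05: acc |= 5<<7 -> completed=3 acc=687 shift=14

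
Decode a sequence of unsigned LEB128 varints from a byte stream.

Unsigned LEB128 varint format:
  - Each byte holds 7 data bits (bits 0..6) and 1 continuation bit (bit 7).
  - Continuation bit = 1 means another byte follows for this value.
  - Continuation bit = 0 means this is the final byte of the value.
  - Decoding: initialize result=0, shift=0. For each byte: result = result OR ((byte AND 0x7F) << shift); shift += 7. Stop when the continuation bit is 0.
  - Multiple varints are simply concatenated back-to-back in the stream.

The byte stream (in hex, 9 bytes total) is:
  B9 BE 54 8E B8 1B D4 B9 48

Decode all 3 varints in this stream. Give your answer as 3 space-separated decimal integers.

  byte[0]=0xB9 cont=1 payload=0x39=57: acc |= 57<<0 -> acc=57 shift=7
  byte[1]=0xBE cont=1 payload=0x3E=62: acc |= 62<<7 -> acc=7993 shift=14
  byte[2]=0x54 cont=0 payload=0x54=84: acc |= 84<<14 -> acc=1384249 shift=21 [end]
Varint 1: bytes[0:3] = B9 BE 54 -> value 1384249 (3 byte(s))
  byte[3]=0x8E cont=1 payload=0x0E=14: acc |= 14<<0 -> acc=14 shift=7
  byte[4]=0xB8 cont=1 payload=0x38=56: acc |= 56<<7 -> acc=7182 shift=14
  byte[5]=0x1B cont=0 payload=0x1B=27: acc |= 27<<14 -> acc=449550 shift=21 [end]
Varint 2: bytes[3:6] = 8E B8 1B -> value 449550 (3 byte(s))
  byte[6]=0xD4 cont=1 payload=0x54=84: acc |= 84<<0 -> acc=84 shift=7
  byte[7]=0xB9 cont=1 payload=0x39=57: acc |= 57<<7 -> acc=7380 shift=14
  byte[8]=0x48 cont=0 payload=0x48=72: acc |= 72<<14 -> acc=1187028 shift=21 [end]
Varint 3: bytes[6:9] = D4 B9 48 -> value 1187028 (3 byte(s))

Answer: 1384249 449550 1187028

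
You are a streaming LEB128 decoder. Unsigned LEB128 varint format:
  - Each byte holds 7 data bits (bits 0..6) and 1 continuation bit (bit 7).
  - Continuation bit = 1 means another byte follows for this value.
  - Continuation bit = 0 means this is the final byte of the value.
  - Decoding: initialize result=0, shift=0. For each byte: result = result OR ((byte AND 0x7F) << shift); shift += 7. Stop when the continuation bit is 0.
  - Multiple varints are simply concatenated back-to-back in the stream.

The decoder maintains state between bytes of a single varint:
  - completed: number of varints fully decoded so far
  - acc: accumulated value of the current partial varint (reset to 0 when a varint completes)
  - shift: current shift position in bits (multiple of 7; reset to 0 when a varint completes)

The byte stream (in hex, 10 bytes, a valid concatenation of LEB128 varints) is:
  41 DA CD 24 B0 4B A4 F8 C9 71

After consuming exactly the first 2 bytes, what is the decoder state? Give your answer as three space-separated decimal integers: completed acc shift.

byte[0]=0x41 cont=0 payload=0x41: varint #1 complete (value=65); reset -> completed=1 acc=0 shift=0
byte[1]=0xDA cont=1 payload=0x5A: acc |= 90<<0 -> completed=1 acc=90 shift=7

Answer: 1 90 7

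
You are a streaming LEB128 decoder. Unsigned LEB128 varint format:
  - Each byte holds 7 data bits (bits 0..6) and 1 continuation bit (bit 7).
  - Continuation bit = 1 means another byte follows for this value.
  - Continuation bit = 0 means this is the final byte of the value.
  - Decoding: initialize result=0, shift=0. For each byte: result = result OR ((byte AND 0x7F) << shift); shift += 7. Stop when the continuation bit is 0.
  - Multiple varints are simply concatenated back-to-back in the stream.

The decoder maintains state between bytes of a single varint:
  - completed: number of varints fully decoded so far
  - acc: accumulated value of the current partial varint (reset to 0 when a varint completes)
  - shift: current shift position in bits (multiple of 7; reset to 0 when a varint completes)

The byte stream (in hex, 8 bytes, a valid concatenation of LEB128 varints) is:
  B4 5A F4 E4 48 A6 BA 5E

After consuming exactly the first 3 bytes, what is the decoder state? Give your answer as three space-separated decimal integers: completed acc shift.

byte[0]=0xB4 cont=1 payload=0x34: acc |= 52<<0 -> completed=0 acc=52 shift=7
byte[1]=0x5A cont=0 payload=0x5A: varint #1 complete (value=11572); reset -> completed=1 acc=0 shift=0
byte[2]=0xF4 cont=1 payload=0x74: acc |= 116<<0 -> completed=1 acc=116 shift=7

Answer: 1 116 7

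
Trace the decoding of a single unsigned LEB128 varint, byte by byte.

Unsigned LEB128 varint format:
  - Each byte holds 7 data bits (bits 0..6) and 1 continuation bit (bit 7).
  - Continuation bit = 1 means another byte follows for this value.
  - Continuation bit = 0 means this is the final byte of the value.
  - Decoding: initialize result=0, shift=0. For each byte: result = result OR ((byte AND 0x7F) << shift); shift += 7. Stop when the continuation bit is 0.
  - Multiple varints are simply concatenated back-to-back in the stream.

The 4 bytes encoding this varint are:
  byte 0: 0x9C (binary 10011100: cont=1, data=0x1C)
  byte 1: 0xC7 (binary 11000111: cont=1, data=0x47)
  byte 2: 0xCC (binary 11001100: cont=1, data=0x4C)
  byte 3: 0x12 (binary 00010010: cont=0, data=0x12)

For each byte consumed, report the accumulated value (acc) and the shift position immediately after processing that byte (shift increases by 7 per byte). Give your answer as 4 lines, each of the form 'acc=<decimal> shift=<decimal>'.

Answer: acc=28 shift=7
acc=9116 shift=14
acc=1254300 shift=21
acc=39003036 shift=28

Derivation:
byte 0=0x9C: payload=0x1C=28, contrib = 28<<0 = 28; acc -> 28, shift -> 7
byte 1=0xC7: payload=0x47=71, contrib = 71<<7 = 9088; acc -> 9116, shift -> 14
byte 2=0xCC: payload=0x4C=76, contrib = 76<<14 = 1245184; acc -> 1254300, shift -> 21
byte 3=0x12: payload=0x12=18, contrib = 18<<21 = 37748736; acc -> 39003036, shift -> 28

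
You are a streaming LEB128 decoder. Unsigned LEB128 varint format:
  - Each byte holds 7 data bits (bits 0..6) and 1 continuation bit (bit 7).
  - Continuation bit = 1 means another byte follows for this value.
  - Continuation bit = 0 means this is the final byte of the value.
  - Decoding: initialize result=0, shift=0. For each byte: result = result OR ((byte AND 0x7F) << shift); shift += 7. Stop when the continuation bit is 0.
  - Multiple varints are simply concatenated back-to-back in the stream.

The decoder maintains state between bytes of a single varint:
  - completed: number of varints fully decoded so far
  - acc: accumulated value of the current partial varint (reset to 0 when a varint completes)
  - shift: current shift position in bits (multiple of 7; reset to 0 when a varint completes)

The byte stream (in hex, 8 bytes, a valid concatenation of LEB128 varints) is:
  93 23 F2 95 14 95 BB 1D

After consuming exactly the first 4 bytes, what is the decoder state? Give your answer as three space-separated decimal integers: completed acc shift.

Answer: 1 2802 14

Derivation:
byte[0]=0x93 cont=1 payload=0x13: acc |= 19<<0 -> completed=0 acc=19 shift=7
byte[1]=0x23 cont=0 payload=0x23: varint #1 complete (value=4499); reset -> completed=1 acc=0 shift=0
byte[2]=0xF2 cont=1 payload=0x72: acc |= 114<<0 -> completed=1 acc=114 shift=7
byte[3]=0x95 cont=1 payload=0x15: acc |= 21<<7 -> completed=1 acc=2802 shift=14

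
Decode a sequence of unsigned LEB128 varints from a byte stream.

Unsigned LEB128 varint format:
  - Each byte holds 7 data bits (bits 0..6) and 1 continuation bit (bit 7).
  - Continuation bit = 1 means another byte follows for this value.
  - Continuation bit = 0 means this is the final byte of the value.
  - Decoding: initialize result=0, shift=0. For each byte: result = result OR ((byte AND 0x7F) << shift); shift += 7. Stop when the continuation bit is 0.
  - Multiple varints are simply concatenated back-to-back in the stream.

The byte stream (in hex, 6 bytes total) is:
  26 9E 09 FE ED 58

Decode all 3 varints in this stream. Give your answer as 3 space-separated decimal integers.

Answer: 38 1182 1455870

Derivation:
  byte[0]=0x26 cont=0 payload=0x26=38: acc |= 38<<0 -> acc=38 shift=7 [end]
Varint 1: bytes[0:1] = 26 -> value 38 (1 byte(s))
  byte[1]=0x9E cont=1 payload=0x1E=30: acc |= 30<<0 -> acc=30 shift=7
  byte[2]=0x09 cont=0 payload=0x09=9: acc |= 9<<7 -> acc=1182 shift=14 [end]
Varint 2: bytes[1:3] = 9E 09 -> value 1182 (2 byte(s))
  byte[3]=0xFE cont=1 payload=0x7E=126: acc |= 126<<0 -> acc=126 shift=7
  byte[4]=0xED cont=1 payload=0x6D=109: acc |= 109<<7 -> acc=14078 shift=14
  byte[5]=0x58 cont=0 payload=0x58=88: acc |= 88<<14 -> acc=1455870 shift=21 [end]
Varint 3: bytes[3:6] = FE ED 58 -> value 1455870 (3 byte(s))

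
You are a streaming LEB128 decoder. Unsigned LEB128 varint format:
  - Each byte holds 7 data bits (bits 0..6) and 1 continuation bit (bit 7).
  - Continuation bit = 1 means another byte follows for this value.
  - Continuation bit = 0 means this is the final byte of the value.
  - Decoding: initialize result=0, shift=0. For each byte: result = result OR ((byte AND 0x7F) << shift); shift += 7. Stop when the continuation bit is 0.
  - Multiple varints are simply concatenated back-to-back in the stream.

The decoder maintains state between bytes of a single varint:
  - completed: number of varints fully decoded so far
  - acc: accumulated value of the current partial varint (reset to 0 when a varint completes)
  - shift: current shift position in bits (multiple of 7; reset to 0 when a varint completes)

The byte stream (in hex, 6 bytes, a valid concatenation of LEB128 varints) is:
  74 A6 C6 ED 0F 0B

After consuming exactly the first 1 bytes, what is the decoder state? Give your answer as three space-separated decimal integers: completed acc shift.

byte[0]=0x74 cont=0 payload=0x74: varint #1 complete (value=116); reset -> completed=1 acc=0 shift=0

Answer: 1 0 0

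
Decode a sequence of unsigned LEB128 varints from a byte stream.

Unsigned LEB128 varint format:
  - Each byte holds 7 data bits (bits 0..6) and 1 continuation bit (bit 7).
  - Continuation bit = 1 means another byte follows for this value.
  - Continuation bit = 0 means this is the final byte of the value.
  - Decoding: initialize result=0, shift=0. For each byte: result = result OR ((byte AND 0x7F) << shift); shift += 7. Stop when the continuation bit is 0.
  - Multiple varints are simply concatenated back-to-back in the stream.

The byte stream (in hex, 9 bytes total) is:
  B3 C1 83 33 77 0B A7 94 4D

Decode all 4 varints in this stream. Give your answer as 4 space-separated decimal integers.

Answer: 107012275 119 11 1264167

Derivation:
  byte[0]=0xB3 cont=1 payload=0x33=51: acc |= 51<<0 -> acc=51 shift=7
  byte[1]=0xC1 cont=1 payload=0x41=65: acc |= 65<<7 -> acc=8371 shift=14
  byte[2]=0x83 cont=1 payload=0x03=3: acc |= 3<<14 -> acc=57523 shift=21
  byte[3]=0x33 cont=0 payload=0x33=51: acc |= 51<<21 -> acc=107012275 shift=28 [end]
Varint 1: bytes[0:4] = B3 C1 83 33 -> value 107012275 (4 byte(s))
  byte[4]=0x77 cont=0 payload=0x77=119: acc |= 119<<0 -> acc=119 shift=7 [end]
Varint 2: bytes[4:5] = 77 -> value 119 (1 byte(s))
  byte[5]=0x0B cont=0 payload=0x0B=11: acc |= 11<<0 -> acc=11 shift=7 [end]
Varint 3: bytes[5:6] = 0B -> value 11 (1 byte(s))
  byte[6]=0xA7 cont=1 payload=0x27=39: acc |= 39<<0 -> acc=39 shift=7
  byte[7]=0x94 cont=1 payload=0x14=20: acc |= 20<<7 -> acc=2599 shift=14
  byte[8]=0x4D cont=0 payload=0x4D=77: acc |= 77<<14 -> acc=1264167 shift=21 [end]
Varint 4: bytes[6:9] = A7 94 4D -> value 1264167 (3 byte(s))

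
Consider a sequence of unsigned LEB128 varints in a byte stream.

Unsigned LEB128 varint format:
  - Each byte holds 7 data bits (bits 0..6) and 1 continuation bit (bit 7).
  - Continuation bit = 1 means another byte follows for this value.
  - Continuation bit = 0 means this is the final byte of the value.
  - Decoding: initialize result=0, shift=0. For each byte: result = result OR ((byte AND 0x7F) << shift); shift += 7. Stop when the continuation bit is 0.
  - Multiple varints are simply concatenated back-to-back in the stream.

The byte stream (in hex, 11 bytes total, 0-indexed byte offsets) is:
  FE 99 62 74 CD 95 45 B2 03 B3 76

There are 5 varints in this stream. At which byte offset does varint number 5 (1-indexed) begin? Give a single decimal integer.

Answer: 9

Derivation:
  byte[0]=0xFE cont=1 payload=0x7E=126: acc |= 126<<0 -> acc=126 shift=7
  byte[1]=0x99 cont=1 payload=0x19=25: acc |= 25<<7 -> acc=3326 shift=14
  byte[2]=0x62 cont=0 payload=0x62=98: acc |= 98<<14 -> acc=1608958 shift=21 [end]
Varint 1: bytes[0:3] = FE 99 62 -> value 1608958 (3 byte(s))
  byte[3]=0x74 cont=0 payload=0x74=116: acc |= 116<<0 -> acc=116 shift=7 [end]
Varint 2: bytes[3:4] = 74 -> value 116 (1 byte(s))
  byte[4]=0xCD cont=1 payload=0x4D=77: acc |= 77<<0 -> acc=77 shift=7
  byte[5]=0x95 cont=1 payload=0x15=21: acc |= 21<<7 -> acc=2765 shift=14
  byte[6]=0x45 cont=0 payload=0x45=69: acc |= 69<<14 -> acc=1133261 shift=21 [end]
Varint 3: bytes[4:7] = CD 95 45 -> value 1133261 (3 byte(s))
  byte[7]=0xB2 cont=1 payload=0x32=50: acc |= 50<<0 -> acc=50 shift=7
  byte[8]=0x03 cont=0 payload=0x03=3: acc |= 3<<7 -> acc=434 shift=14 [end]
Varint 4: bytes[7:9] = B2 03 -> value 434 (2 byte(s))
  byte[9]=0xB3 cont=1 payload=0x33=51: acc |= 51<<0 -> acc=51 shift=7
  byte[10]=0x76 cont=0 payload=0x76=118: acc |= 118<<7 -> acc=15155 shift=14 [end]
Varint 5: bytes[9:11] = B3 76 -> value 15155 (2 byte(s))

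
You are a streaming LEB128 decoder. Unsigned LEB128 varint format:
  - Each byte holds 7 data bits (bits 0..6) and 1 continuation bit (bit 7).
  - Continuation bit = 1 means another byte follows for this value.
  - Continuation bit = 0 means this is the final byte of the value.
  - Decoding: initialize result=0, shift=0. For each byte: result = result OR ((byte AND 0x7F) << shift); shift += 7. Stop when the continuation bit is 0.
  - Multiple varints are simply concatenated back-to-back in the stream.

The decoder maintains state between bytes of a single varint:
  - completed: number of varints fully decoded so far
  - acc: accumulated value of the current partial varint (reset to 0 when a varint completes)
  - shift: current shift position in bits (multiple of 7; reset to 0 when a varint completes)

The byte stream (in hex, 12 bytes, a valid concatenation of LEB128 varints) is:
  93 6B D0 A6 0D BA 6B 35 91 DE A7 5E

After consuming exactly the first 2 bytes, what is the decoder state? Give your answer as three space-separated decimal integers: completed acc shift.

byte[0]=0x93 cont=1 payload=0x13: acc |= 19<<0 -> completed=0 acc=19 shift=7
byte[1]=0x6B cont=0 payload=0x6B: varint #1 complete (value=13715); reset -> completed=1 acc=0 shift=0

Answer: 1 0 0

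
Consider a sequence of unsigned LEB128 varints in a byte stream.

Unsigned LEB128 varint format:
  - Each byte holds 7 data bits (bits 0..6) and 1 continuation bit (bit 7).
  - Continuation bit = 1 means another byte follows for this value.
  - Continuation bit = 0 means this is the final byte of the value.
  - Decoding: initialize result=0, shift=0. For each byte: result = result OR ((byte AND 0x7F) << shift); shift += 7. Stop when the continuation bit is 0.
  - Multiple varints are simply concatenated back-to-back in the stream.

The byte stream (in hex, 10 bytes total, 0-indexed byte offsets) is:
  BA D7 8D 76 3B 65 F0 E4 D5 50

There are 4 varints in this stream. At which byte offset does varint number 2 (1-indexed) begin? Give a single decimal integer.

  byte[0]=0xBA cont=1 payload=0x3A=58: acc |= 58<<0 -> acc=58 shift=7
  byte[1]=0xD7 cont=1 payload=0x57=87: acc |= 87<<7 -> acc=11194 shift=14
  byte[2]=0x8D cont=1 payload=0x0D=13: acc |= 13<<14 -> acc=224186 shift=21
  byte[3]=0x76 cont=0 payload=0x76=118: acc |= 118<<21 -> acc=247688122 shift=28 [end]
Varint 1: bytes[0:4] = BA D7 8D 76 -> value 247688122 (4 byte(s))
  byte[4]=0x3B cont=0 payload=0x3B=59: acc |= 59<<0 -> acc=59 shift=7 [end]
Varint 2: bytes[4:5] = 3B -> value 59 (1 byte(s))
  byte[5]=0x65 cont=0 payload=0x65=101: acc |= 101<<0 -> acc=101 shift=7 [end]
Varint 3: bytes[5:6] = 65 -> value 101 (1 byte(s))
  byte[6]=0xF0 cont=1 payload=0x70=112: acc |= 112<<0 -> acc=112 shift=7
  byte[7]=0xE4 cont=1 payload=0x64=100: acc |= 100<<7 -> acc=12912 shift=14
  byte[8]=0xD5 cont=1 payload=0x55=85: acc |= 85<<14 -> acc=1405552 shift=21
  byte[9]=0x50 cont=0 payload=0x50=80: acc |= 80<<21 -> acc=169177712 shift=28 [end]
Varint 4: bytes[6:10] = F0 E4 D5 50 -> value 169177712 (4 byte(s))

Answer: 4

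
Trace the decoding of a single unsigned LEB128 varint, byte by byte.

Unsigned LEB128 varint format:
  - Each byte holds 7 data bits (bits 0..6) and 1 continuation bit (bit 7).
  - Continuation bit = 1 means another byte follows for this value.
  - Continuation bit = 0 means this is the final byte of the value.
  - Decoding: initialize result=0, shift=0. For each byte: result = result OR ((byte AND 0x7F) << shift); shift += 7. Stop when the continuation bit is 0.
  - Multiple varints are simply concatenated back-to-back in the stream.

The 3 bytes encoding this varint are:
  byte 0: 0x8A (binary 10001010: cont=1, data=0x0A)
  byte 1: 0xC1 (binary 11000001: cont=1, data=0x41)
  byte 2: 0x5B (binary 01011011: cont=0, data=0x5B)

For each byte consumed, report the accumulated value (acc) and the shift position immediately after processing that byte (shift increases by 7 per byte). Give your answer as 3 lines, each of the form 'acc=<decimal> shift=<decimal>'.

Answer: acc=10 shift=7
acc=8330 shift=14
acc=1499274 shift=21

Derivation:
byte 0=0x8A: payload=0x0A=10, contrib = 10<<0 = 10; acc -> 10, shift -> 7
byte 1=0xC1: payload=0x41=65, contrib = 65<<7 = 8320; acc -> 8330, shift -> 14
byte 2=0x5B: payload=0x5B=91, contrib = 91<<14 = 1490944; acc -> 1499274, shift -> 21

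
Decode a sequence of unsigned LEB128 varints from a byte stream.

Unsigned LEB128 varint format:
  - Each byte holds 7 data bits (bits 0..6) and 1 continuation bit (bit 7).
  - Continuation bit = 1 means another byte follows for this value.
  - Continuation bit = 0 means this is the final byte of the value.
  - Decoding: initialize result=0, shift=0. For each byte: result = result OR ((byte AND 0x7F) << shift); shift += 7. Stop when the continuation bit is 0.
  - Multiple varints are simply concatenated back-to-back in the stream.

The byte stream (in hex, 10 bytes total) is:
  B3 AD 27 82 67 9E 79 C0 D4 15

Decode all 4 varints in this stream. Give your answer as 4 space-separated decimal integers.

Answer: 644787 13186 15518 354880

Derivation:
  byte[0]=0xB3 cont=1 payload=0x33=51: acc |= 51<<0 -> acc=51 shift=7
  byte[1]=0xAD cont=1 payload=0x2D=45: acc |= 45<<7 -> acc=5811 shift=14
  byte[2]=0x27 cont=0 payload=0x27=39: acc |= 39<<14 -> acc=644787 shift=21 [end]
Varint 1: bytes[0:3] = B3 AD 27 -> value 644787 (3 byte(s))
  byte[3]=0x82 cont=1 payload=0x02=2: acc |= 2<<0 -> acc=2 shift=7
  byte[4]=0x67 cont=0 payload=0x67=103: acc |= 103<<7 -> acc=13186 shift=14 [end]
Varint 2: bytes[3:5] = 82 67 -> value 13186 (2 byte(s))
  byte[5]=0x9E cont=1 payload=0x1E=30: acc |= 30<<0 -> acc=30 shift=7
  byte[6]=0x79 cont=0 payload=0x79=121: acc |= 121<<7 -> acc=15518 shift=14 [end]
Varint 3: bytes[5:7] = 9E 79 -> value 15518 (2 byte(s))
  byte[7]=0xC0 cont=1 payload=0x40=64: acc |= 64<<0 -> acc=64 shift=7
  byte[8]=0xD4 cont=1 payload=0x54=84: acc |= 84<<7 -> acc=10816 shift=14
  byte[9]=0x15 cont=0 payload=0x15=21: acc |= 21<<14 -> acc=354880 shift=21 [end]
Varint 4: bytes[7:10] = C0 D4 15 -> value 354880 (3 byte(s))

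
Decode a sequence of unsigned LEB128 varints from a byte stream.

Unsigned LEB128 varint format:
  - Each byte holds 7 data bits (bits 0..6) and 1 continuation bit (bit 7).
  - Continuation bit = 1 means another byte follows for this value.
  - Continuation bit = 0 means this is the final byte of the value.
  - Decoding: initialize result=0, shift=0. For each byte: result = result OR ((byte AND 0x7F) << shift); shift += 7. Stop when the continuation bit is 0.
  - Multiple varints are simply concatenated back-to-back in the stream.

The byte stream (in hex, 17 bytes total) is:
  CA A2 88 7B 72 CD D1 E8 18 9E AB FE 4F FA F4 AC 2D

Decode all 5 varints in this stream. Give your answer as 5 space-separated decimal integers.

Answer: 258085194 114 52046029 167744926 95107706

Derivation:
  byte[0]=0xCA cont=1 payload=0x4A=74: acc |= 74<<0 -> acc=74 shift=7
  byte[1]=0xA2 cont=1 payload=0x22=34: acc |= 34<<7 -> acc=4426 shift=14
  byte[2]=0x88 cont=1 payload=0x08=8: acc |= 8<<14 -> acc=135498 shift=21
  byte[3]=0x7B cont=0 payload=0x7B=123: acc |= 123<<21 -> acc=258085194 shift=28 [end]
Varint 1: bytes[0:4] = CA A2 88 7B -> value 258085194 (4 byte(s))
  byte[4]=0x72 cont=0 payload=0x72=114: acc |= 114<<0 -> acc=114 shift=7 [end]
Varint 2: bytes[4:5] = 72 -> value 114 (1 byte(s))
  byte[5]=0xCD cont=1 payload=0x4D=77: acc |= 77<<0 -> acc=77 shift=7
  byte[6]=0xD1 cont=1 payload=0x51=81: acc |= 81<<7 -> acc=10445 shift=14
  byte[7]=0xE8 cont=1 payload=0x68=104: acc |= 104<<14 -> acc=1714381 shift=21
  byte[8]=0x18 cont=0 payload=0x18=24: acc |= 24<<21 -> acc=52046029 shift=28 [end]
Varint 3: bytes[5:9] = CD D1 E8 18 -> value 52046029 (4 byte(s))
  byte[9]=0x9E cont=1 payload=0x1E=30: acc |= 30<<0 -> acc=30 shift=7
  byte[10]=0xAB cont=1 payload=0x2B=43: acc |= 43<<7 -> acc=5534 shift=14
  byte[11]=0xFE cont=1 payload=0x7E=126: acc |= 126<<14 -> acc=2069918 shift=21
  byte[12]=0x4F cont=0 payload=0x4F=79: acc |= 79<<21 -> acc=167744926 shift=28 [end]
Varint 4: bytes[9:13] = 9E AB FE 4F -> value 167744926 (4 byte(s))
  byte[13]=0xFA cont=1 payload=0x7A=122: acc |= 122<<0 -> acc=122 shift=7
  byte[14]=0xF4 cont=1 payload=0x74=116: acc |= 116<<7 -> acc=14970 shift=14
  byte[15]=0xAC cont=1 payload=0x2C=44: acc |= 44<<14 -> acc=735866 shift=21
  byte[16]=0x2D cont=0 payload=0x2D=45: acc |= 45<<21 -> acc=95107706 shift=28 [end]
Varint 5: bytes[13:17] = FA F4 AC 2D -> value 95107706 (4 byte(s))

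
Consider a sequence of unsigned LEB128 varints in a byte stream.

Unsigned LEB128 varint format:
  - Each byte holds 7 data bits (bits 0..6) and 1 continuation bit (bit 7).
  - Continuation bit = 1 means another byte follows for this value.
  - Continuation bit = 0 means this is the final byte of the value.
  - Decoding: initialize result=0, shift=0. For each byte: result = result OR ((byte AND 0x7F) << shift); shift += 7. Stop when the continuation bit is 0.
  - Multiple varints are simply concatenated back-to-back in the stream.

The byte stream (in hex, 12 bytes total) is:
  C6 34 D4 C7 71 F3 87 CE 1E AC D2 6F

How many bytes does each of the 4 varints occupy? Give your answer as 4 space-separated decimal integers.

  byte[0]=0xC6 cont=1 payload=0x46=70: acc |= 70<<0 -> acc=70 shift=7
  byte[1]=0x34 cont=0 payload=0x34=52: acc |= 52<<7 -> acc=6726 shift=14 [end]
Varint 1: bytes[0:2] = C6 34 -> value 6726 (2 byte(s))
  byte[2]=0xD4 cont=1 payload=0x54=84: acc |= 84<<0 -> acc=84 shift=7
  byte[3]=0xC7 cont=1 payload=0x47=71: acc |= 71<<7 -> acc=9172 shift=14
  byte[4]=0x71 cont=0 payload=0x71=113: acc |= 113<<14 -> acc=1860564 shift=21 [end]
Varint 2: bytes[2:5] = D4 C7 71 -> value 1860564 (3 byte(s))
  byte[5]=0xF3 cont=1 payload=0x73=115: acc |= 115<<0 -> acc=115 shift=7
  byte[6]=0x87 cont=1 payload=0x07=7: acc |= 7<<7 -> acc=1011 shift=14
  byte[7]=0xCE cont=1 payload=0x4E=78: acc |= 78<<14 -> acc=1278963 shift=21
  byte[8]=0x1E cont=0 payload=0x1E=30: acc |= 30<<21 -> acc=64193523 shift=28 [end]
Varint 3: bytes[5:9] = F3 87 CE 1E -> value 64193523 (4 byte(s))
  byte[9]=0xAC cont=1 payload=0x2C=44: acc |= 44<<0 -> acc=44 shift=7
  byte[10]=0xD2 cont=1 payload=0x52=82: acc |= 82<<7 -> acc=10540 shift=14
  byte[11]=0x6F cont=0 payload=0x6F=111: acc |= 111<<14 -> acc=1829164 shift=21 [end]
Varint 4: bytes[9:12] = AC D2 6F -> value 1829164 (3 byte(s))

Answer: 2 3 4 3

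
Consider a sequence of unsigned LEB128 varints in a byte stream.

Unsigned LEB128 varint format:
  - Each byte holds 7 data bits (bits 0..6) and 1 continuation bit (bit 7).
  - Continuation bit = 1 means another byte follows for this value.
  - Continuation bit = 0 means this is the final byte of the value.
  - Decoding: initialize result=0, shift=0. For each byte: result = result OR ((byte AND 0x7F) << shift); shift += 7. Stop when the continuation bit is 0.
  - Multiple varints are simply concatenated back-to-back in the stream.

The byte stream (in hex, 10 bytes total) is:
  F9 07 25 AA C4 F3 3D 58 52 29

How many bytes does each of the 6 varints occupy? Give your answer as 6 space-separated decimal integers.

  byte[0]=0xF9 cont=1 payload=0x79=121: acc |= 121<<0 -> acc=121 shift=7
  byte[1]=0x07 cont=0 payload=0x07=7: acc |= 7<<7 -> acc=1017 shift=14 [end]
Varint 1: bytes[0:2] = F9 07 -> value 1017 (2 byte(s))
  byte[2]=0x25 cont=0 payload=0x25=37: acc |= 37<<0 -> acc=37 shift=7 [end]
Varint 2: bytes[2:3] = 25 -> value 37 (1 byte(s))
  byte[3]=0xAA cont=1 payload=0x2A=42: acc |= 42<<0 -> acc=42 shift=7
  byte[4]=0xC4 cont=1 payload=0x44=68: acc |= 68<<7 -> acc=8746 shift=14
  byte[5]=0xF3 cont=1 payload=0x73=115: acc |= 115<<14 -> acc=1892906 shift=21
  byte[6]=0x3D cont=0 payload=0x3D=61: acc |= 61<<21 -> acc=129819178 shift=28 [end]
Varint 3: bytes[3:7] = AA C4 F3 3D -> value 129819178 (4 byte(s))
  byte[7]=0x58 cont=0 payload=0x58=88: acc |= 88<<0 -> acc=88 shift=7 [end]
Varint 4: bytes[7:8] = 58 -> value 88 (1 byte(s))
  byte[8]=0x52 cont=0 payload=0x52=82: acc |= 82<<0 -> acc=82 shift=7 [end]
Varint 5: bytes[8:9] = 52 -> value 82 (1 byte(s))
  byte[9]=0x29 cont=0 payload=0x29=41: acc |= 41<<0 -> acc=41 shift=7 [end]
Varint 6: bytes[9:10] = 29 -> value 41 (1 byte(s))

Answer: 2 1 4 1 1 1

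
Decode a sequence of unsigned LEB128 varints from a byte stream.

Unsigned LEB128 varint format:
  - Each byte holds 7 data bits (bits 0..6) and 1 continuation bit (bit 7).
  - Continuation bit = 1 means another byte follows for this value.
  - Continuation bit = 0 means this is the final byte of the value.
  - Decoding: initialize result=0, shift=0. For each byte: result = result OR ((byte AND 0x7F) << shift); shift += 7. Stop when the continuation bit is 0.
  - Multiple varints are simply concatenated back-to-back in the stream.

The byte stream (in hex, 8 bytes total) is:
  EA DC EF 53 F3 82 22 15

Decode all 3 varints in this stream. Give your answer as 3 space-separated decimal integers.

  byte[0]=0xEA cont=1 payload=0x6A=106: acc |= 106<<0 -> acc=106 shift=7
  byte[1]=0xDC cont=1 payload=0x5C=92: acc |= 92<<7 -> acc=11882 shift=14
  byte[2]=0xEF cont=1 payload=0x6F=111: acc |= 111<<14 -> acc=1830506 shift=21
  byte[3]=0x53 cont=0 payload=0x53=83: acc |= 83<<21 -> acc=175894122 shift=28 [end]
Varint 1: bytes[0:4] = EA DC EF 53 -> value 175894122 (4 byte(s))
  byte[4]=0xF3 cont=1 payload=0x73=115: acc |= 115<<0 -> acc=115 shift=7
  byte[5]=0x82 cont=1 payload=0x02=2: acc |= 2<<7 -> acc=371 shift=14
  byte[6]=0x22 cont=0 payload=0x22=34: acc |= 34<<14 -> acc=557427 shift=21 [end]
Varint 2: bytes[4:7] = F3 82 22 -> value 557427 (3 byte(s))
  byte[7]=0x15 cont=0 payload=0x15=21: acc |= 21<<0 -> acc=21 shift=7 [end]
Varint 3: bytes[7:8] = 15 -> value 21 (1 byte(s))

Answer: 175894122 557427 21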